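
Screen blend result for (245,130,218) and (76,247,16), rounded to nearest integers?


Screen: C = 255 - (255-A)×(255-B)/255, rounded to nearest integer
R: 255 - (255-245)×(255-76)/255 = 255 - 1790/255 ≈ 255 - 7.020 = 247.980 → 248
G: 255 - (255-130)×(255-247)/255 = 255 - 1000/255 ≈ 255 - 3.922 = 251.078 → 251
B: 255 - (255-218)×(255-16)/255 = 255 - 8843/255 ≈ 255 - 34.678 = 220.322 → 220
= RGB(248, 251, 220)


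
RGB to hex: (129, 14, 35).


R = 129 → 81 (hex)
G = 14 → 0E (hex)
B = 35 → 23 (hex)
Hex = #810E23


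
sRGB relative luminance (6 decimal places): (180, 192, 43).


Linearize each channel (sRGB transfer function): c = v/255; c_lin = c/12.92 if c ≤ 0.04045, else ((c+0.055)/1.055)^2.4
  R: 180/255 ≈ 0.705882 > 0.04045 → ((0.705882+0.055)/1.055)^2.4 ≈ 0.456411
  G: 192/255 ≈ 0.752941 > 0.04045 → ((0.752941+0.055)/1.055)^2.4 ≈ 0.527115
  B: 43/255 ≈ 0.168627 > 0.04045 → ((0.168627+0.055)/1.055)^2.4 ≈ 0.024158
R_lin = 0.456411, G_lin = 0.527115, B_lin = 0.024158
L = 0.2126×R + 0.7152×G + 0.0722×B
L = 0.2126×0.456411 + 0.7152×0.527115 + 0.0722×0.024158
L ≈ 0.475770


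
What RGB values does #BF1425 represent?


BF → 191 (R)
14 → 20 (G)
25 → 37 (B)
= RGB(191, 20, 37)


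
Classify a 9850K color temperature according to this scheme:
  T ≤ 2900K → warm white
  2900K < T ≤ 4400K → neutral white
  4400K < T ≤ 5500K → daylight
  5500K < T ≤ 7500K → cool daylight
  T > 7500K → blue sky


Temperature: 9850K
9850K > 7500K → blue sky
Classification: blue sky


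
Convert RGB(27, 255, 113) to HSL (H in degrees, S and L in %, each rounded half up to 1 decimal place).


Normalize: R'=27/255≈0.1059, G'=255/255≈1.0000, B'=113/255≈0.4431
Max=255/255, Min=27/255, Δ=Max-Min=228/255
L = (Max+Min)/2 = (255+27)/510 = 282/510 = 0.55294… → L = 55.3%
L > 0.5 → S = Δ/(2-Max-Min) = 228/(510-255-27) = 228/228 = 1 → S = 100.0%
(the 1/255 factors cancel in S and H, so raw channel differences can be used)
Max is G' → H = 60 × ((B-R)/Δ + 2) = 60 × ((113-27)/228 + 2)
  86/228 + 2 = 0.3771… + 2 = 2.3771…
  H = 60 × 2.3771… = 142.631…° → H = 142.6°
= HSL(142.6°, 100.0%, 55.3%)


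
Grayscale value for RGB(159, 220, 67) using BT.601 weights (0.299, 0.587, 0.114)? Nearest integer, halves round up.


Gray = 0.299×R + 0.587×G + 0.114×B
Gray = 0.299×159 + 0.587×220 + 0.114×67
Gray = 47.541 + 129.140 + 7.638
Gray = 184.319 → round half up → 184
Gray = 184


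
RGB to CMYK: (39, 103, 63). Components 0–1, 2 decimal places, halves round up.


R'=39/255≈0.1529, G'=103/255≈0.4039, B'=63/255≈0.2471
K = 1 - max(R',G',B') = 1 - 103/255 = 152/255 = 0.59607… → 0.60
(1-R'-K)/(1-K) simplifies to (max-R)/max with max = 103:
C = (103-39)/103 = 64/103 = 0.62135… → 0.62
M = (103-103)/103 = 0/103 = 0 → 0.00
Y = (103-63)/103 = 40/103 = 0.38834… → 0.39
= CMYK(0.62, 0.00, 0.39, 0.60)


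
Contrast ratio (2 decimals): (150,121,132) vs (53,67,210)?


Linearize each sRGB channel c=v/255: c/12.92 if c ≤ 0.04045 else ((c+0.055)/1.055)^2.4
L = 0.2126×R_lin + 0.7152×G_lin + 0.0722×B_lin
Color 1 (150,121,132):
  R=150: 150/255≈0.5882 > 0.04045 → ((0.5882+0.055)/1.055)^2.4 ≈ 0.30499
  G=121: 121/255≈0.4745 > 0.04045 → ((0.4745+0.055)/1.055)^2.4 ≈ 0.19120
  B=132: 132/255≈0.5176 > 0.04045 → ((0.5176+0.055)/1.055)^2.4 ≈ 0.23074
  L1 = 0.2126×0.30499 + 0.7152×0.19120 + 0.0722×0.23074 ≈ 0.21825
Color 2 (53,67,210):
  R=53: 53/255≈0.2078 > 0.04045 → ((0.2078+0.055)/1.055)^2.4 ≈ 0.03560
  G=67: 67/255≈0.2627 > 0.04045 → ((0.2627+0.055)/1.055)^2.4 ≈ 0.05613
  B=210: 210/255≈0.8235 > 0.04045 → ((0.8235+0.055)/1.055)^2.4 ≈ 0.64448
  L2 = 0.2126×0.03560 + 0.7152×0.05613 + 0.0722×0.64448 ≈ 0.09424
Lighter = 0.21825, Darker = 0.09424
Ratio = (L_lighter + 0.05) / (L_darker + 0.05)
Ratio = (0.21825 + 0.05) / (0.09424 + 0.05) = 0.26825 / 0.14424 ≈ 1.8597
Ratio ≈ 1.86:1


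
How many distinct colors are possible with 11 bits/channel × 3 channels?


Total bits = 11 bits/channel × 3 channels = 33 bits
Distinct colors = 2^33
= 8,589,934,592 colors


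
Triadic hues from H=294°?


Triadic: equally spaced at 120° intervals
H1 = 294°
H2 = (294 + 120) mod 360 = 54°
H3 = (294 + 240) mod 360 = 174°
Triadic = 294°, 54°, 174°


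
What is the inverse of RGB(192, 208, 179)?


Invert: (255-R, 255-G, 255-B)
R: 255-192 = 63
G: 255-208 = 47
B: 255-179 = 76
= RGB(63, 47, 76)


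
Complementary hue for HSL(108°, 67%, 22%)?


Complement = opposite side of color wheel = hue + 180°
H' = (108 + 180) mod 360 = 288°
S and L unchanged.
= HSL(288°, 67%, 22%)


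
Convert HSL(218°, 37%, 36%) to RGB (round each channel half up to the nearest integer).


H=218°, S=0.37, L=0.36
C = (1-|2L-1|)×S = (1-|-0.28|)×0.37 = 0.2664
H' = H/60 = 218/60 ≈ 3.6333; X = C×(1-|H' mod 2 - 1|) = 0.09768
m = L - C/2 = 0.36 - 0.1332 = 0.2268
Sector ⌊H'⌋ = 3 → (R',G',B') = (0.0, 0.09768, 0.2664)
RGB = ((R'+m)×255, (G'+m)×255, (B'+m)×255) = (57.834, 82.7424, 125.766)
Round half up → RGB(58, 83, 126)


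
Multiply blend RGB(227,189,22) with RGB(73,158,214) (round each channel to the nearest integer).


Multiply: C = A×B/255, rounded to nearest integer
R: 227×73/255 = 16571/255 ≈ 64.984 → 65
G: 189×158/255 = 29862/255 ≈ 117.106 → 117
B: 22×214/255 = 4708/255 ≈ 18.463 → 18
= RGB(65, 117, 18)


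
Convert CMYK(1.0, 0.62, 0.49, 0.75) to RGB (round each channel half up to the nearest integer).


R = 255 × (1-C) × (1-K) = 255 × 0.00 × 0.25 = 0
G = 255 × (1-M) × (1-K) = 255 × 0.38 × 0.25 = 24.225 → 24
B = 255 × (1-Y) × (1-K) = 255 × 0.51 × 0.25 = 32.5125 → 33
= RGB(0, 24, 33)


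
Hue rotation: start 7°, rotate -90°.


New hue = (H + rotation) mod 360
New hue = (7 -90) mod 360
= -83 mod 360
= 277°


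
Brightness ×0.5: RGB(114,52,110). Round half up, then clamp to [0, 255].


Multiply each channel by 0.5, round half up, clamp to [0, 255]
R: 114×0.5 = 57
G: 52×0.5 = 26
B: 110×0.5 = 55
= RGB(57, 26, 55)


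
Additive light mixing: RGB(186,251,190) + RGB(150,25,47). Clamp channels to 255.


Additive: each channel = min(255, C₁+C₂)
R: 186+150 = 336 → 255
G: 251+25 = 276 → 255
B: 190+47 = 237 → 237
= RGB(255, 255, 237)


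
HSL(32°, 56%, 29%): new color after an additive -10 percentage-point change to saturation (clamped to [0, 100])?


Original S = 56%
Adjustment = -10 percentage points
New S = 56 + (-10) = 46
Clamp to [0, 100] → 46
= HSL(32°, 46%, 29%)


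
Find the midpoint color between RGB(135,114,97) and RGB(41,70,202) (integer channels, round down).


Midpoint: each channel = ⌊(C₁+C₂)/2⌋
R: ⌊(135+41)/2⌋ = 88
G: ⌊(114+70)/2⌋ = 92
B: ⌊(97+202)/2⌋ = 149
= RGB(88, 92, 149)


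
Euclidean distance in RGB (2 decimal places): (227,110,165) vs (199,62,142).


d = √[(R₁-R₂)² + (G₁-G₂)² + (B₁-B₂)²]
d = √[(227-199)² + (110-62)² + (165-142)²]
d = √[784 + 2304 + 529]
d = √3617
d ≈ 60.14


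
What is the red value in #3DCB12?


Color: #3DCB12
R = 3D = 61
G = CB = 203
B = 12 = 18
Red = 61


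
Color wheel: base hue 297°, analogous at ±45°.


Base hue: 297°
Left analog: (297 - 45) mod 360 = 252°
Right analog: (297 + 45) mod 360 = 342°
Analogous hues = 252° and 342°


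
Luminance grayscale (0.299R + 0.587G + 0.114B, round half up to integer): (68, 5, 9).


Gray = 0.299×R + 0.587×G + 0.114×B
Gray = 0.299×68 + 0.587×5 + 0.114×9
Gray = 20.332 + 2.935 + 1.026
Gray = 24.293 → round half up → 24
Gray = 24


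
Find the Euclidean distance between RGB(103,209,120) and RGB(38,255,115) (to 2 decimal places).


d = √[(R₁-R₂)² + (G₁-G₂)² + (B₁-B₂)²]
d = √[(103-38)² + (209-255)² + (120-115)²]
d = √[4225 + 2116 + 25]
d = √6366
d ≈ 79.79


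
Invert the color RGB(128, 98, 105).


Invert: (255-R, 255-G, 255-B)
R: 255-128 = 127
G: 255-98 = 157
B: 255-105 = 150
= RGB(127, 157, 150)


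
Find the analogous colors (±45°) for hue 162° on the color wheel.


Base hue: 162°
Left analog: (162 - 45) mod 360 = 117°
Right analog: (162 + 45) mod 360 = 207°
Analogous hues = 117° and 207°


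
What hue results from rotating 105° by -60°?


New hue = (H + rotation) mod 360
New hue = (105 -60) mod 360
= 45 mod 360
= 45°


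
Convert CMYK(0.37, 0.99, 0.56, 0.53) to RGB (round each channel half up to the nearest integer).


R = 255 × (1-C) × (1-K) = 255 × 0.63 × 0.47 = 75.5055 → 76
G = 255 × (1-M) × (1-K) = 255 × 0.01 × 0.47 = 1.1985 → 1
B = 255 × (1-Y) × (1-K) = 255 × 0.44 × 0.47 = 52.734 → 53
= RGB(76, 1, 53)


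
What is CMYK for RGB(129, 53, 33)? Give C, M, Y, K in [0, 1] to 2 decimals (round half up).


R'=129/255≈0.5059, G'=53/255≈0.2078, B'=33/255≈0.1294
K = 1 - max(R',G',B') = 1 - 129/255 = 126/255 = 0.49411… → 0.49
(1-R'-K)/(1-K) simplifies to (max-R)/max with max = 129:
C = (129-129)/129 = 0/129 = 0 → 0.00
M = (129-53)/129 = 76/129 = 0.58914… → 0.59
Y = (129-33)/129 = 96/129 = 0.74418… → 0.74
= CMYK(0.00, 0.59, 0.74, 0.49)


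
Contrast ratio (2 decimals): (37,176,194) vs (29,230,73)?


Linearize each sRGB channel c=v/255: c/12.92 if c ≤ 0.04045 else ((c+0.055)/1.055)^2.4
L = 0.2126×R_lin + 0.7152×G_lin + 0.0722×B_lin
Color 1 (37,176,194):
  R=37: 37/255≈0.1451 > 0.04045 → ((0.1451+0.055)/1.055)^2.4 ≈ 0.01850
  G=176: 176/255≈0.6902 > 0.04045 → ((0.6902+0.055)/1.055)^2.4 ≈ 0.43415
  B=194: 194/255≈0.7608 > 0.04045 → ((0.7608+0.055)/1.055)^2.4 ≈ 0.53948
  L1 = 0.2126×0.01850 + 0.7152×0.43415 + 0.0722×0.53948 ≈ 0.35339
Color 2 (29,230,73):
  R=29: 29/255≈0.1137 > 0.04045 → ((0.1137+0.055)/1.055)^2.4 ≈ 0.01229
  G=230: 230/255≈0.9020 > 0.04045 → ((0.9020+0.055)/1.055)^2.4 ≈ 0.79130
  B=73: 73/255≈0.2863 > 0.04045 → ((0.2863+0.055)/1.055)^2.4 ≈ 0.06663
  L2 = 0.2126×0.01229 + 0.7152×0.79130 + 0.0722×0.06663 ≈ 0.57336
Lighter = 0.57336, Darker = 0.35339
Ratio = (L_lighter + 0.05) / (L_darker + 0.05)
Ratio = (0.57336 + 0.05) / (0.35339 + 0.05) = 0.62336 / 0.40339 ≈ 1.5453
Ratio ≈ 1.55:1


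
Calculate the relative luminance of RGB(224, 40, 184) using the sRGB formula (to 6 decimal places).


Linearize each channel (sRGB transfer function): c = v/255; c_lin = c/12.92 if c ≤ 0.04045, else ((c+0.055)/1.055)^2.4
  R: 224/255 ≈ 0.878431 > 0.04045 → ((0.878431+0.055)/1.055)^2.4 ≈ 0.745404
  G: 40/255 ≈ 0.156863 > 0.04045 → ((0.156863+0.055)/1.055)^2.4 ≈ 0.021219
  B: 184/255 ≈ 0.721569 > 0.04045 → ((0.721569+0.055)/1.055)^2.4 ≈ 0.479320
R_lin = 0.745404, G_lin = 0.021219, B_lin = 0.479320
L = 0.2126×R + 0.7152×G + 0.0722×B
L = 0.2126×0.745404 + 0.7152×0.021219 + 0.0722×0.479320
L ≈ 0.208256


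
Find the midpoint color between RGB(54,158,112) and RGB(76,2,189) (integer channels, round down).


Midpoint: each channel = ⌊(C₁+C₂)/2⌋
R: ⌊(54+76)/2⌋ = 65
G: ⌊(158+2)/2⌋ = 80
B: ⌊(112+189)/2⌋ = 150
= RGB(65, 80, 150)


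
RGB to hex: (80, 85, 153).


R = 80 → 50 (hex)
G = 85 → 55 (hex)
B = 153 → 99 (hex)
Hex = #505599


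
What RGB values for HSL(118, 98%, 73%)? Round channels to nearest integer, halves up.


H=118°, S=0.98, L=0.73
C = (1-|2L-1|)×S = (1-|0.46|)×0.98 = 0.5292
H' = H/60 = 118/60 ≈ 1.9667; X = C×(1-|H' mod 2 - 1|) = 0.01764
m = L - C/2 = 0.73 - 0.2646 = 0.4654
Sector ⌊H'⌋ = 1 → (R',G',B') = (0.01764, 0.5292, 0.0)
RGB = ((R'+m)×255, (G'+m)×255, (B'+m)×255) = (123.1752, 253.623, 118.677)
Round half up → RGB(123, 254, 119)


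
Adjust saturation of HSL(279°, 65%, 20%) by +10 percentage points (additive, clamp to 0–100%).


Original S = 65%
Adjustment = +10 percentage points
New S = 65 + (10) = 75
Clamp to [0, 100] → 75
= HSL(279°, 75%, 20%)


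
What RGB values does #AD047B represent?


AD → 173 (R)
04 → 4 (G)
7B → 123 (B)
= RGB(173, 4, 123)


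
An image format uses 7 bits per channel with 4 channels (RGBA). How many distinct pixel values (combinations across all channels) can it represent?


Total bits = 7 bits/channel × 4 channels = 28 bits
Distinct pixel values = 2^28
= 268,435,456 pixel values


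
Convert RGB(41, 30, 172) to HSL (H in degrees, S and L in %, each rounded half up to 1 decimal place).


Normalize: R'=41/255≈0.1608, G'=30/255≈0.1176, B'=172/255≈0.6745
Max=172/255, Min=30/255, Δ=Max-Min=142/255
L = (Max+Min)/2 = (172+30)/510 = 202/510 = 0.39607… → L = 39.6%
L ≤ 0.5 → S = Δ/(Max+Min) = 142/(172+30) = 142/202 = 0.70297… → S = 70.3%
(the 1/255 factors cancel in S and H, so raw channel differences can be used)
Max is B' → H = 60 × ((R-G)/Δ + 4) = 60 × ((41-30)/142 + 4)
  11/142 + 4 = 0.0774… + 4 = 4.0774…
  H = 60 × 4.0774… = 244.647…° → H = 244.6°
= HSL(244.6°, 70.3%, 39.6%)


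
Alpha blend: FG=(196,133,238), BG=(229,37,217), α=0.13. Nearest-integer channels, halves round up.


C = α×F + (1-α)×B, with 1-α = 0.87
R: 0.13×196 + 0.87×229 = 25.48 + 199.23 = 224.71 → 225
G: 0.13×133 + 0.87×37 = 17.29 + 32.19 = 49.48 → 49
B: 0.13×238 + 0.87×217 = 30.94 + 188.79 = 219.73 → 220
= RGB(225, 49, 220)


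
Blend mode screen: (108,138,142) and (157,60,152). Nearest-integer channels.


Screen: C = 255 - (255-A)×(255-B)/255, rounded to nearest integer
R: 255 - (255-108)×(255-157)/255 = 255 - 14406/255 ≈ 255 - 56.494 = 198.506 → 199
G: 255 - (255-138)×(255-60)/255 = 255 - 22815/255 ≈ 255 - 89.471 = 165.529 → 166
B: 255 - (255-142)×(255-152)/255 = 255 - 11639/255 ≈ 255 - 45.643 = 209.357 → 209
= RGB(199, 166, 209)


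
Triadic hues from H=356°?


Triadic: equally spaced at 120° intervals
H1 = 356°
H2 = (356 + 120) mod 360 = 116°
H3 = (356 + 240) mod 360 = 236°
Triadic = 356°, 116°, 236°


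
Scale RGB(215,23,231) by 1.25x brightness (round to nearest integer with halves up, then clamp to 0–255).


Multiply each channel by 1.25, round half up, clamp to [0, 255]
R: 215×1.25 = 268.75 → round → 269 → clamp → 255
G: 23×1.25 = 28.75 → round → 29
B: 231×1.25 = 288.75 → round → 289 → clamp → 255
= RGB(255, 29, 255)


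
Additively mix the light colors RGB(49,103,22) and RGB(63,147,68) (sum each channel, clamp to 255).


Additive: each channel = min(255, C₁+C₂)
R: 49+63 = 112 → 112
G: 103+147 = 250 → 250
B: 22+68 = 90 → 90
= RGB(112, 250, 90)


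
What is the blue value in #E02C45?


Color: #E02C45
R = E0 = 224
G = 2C = 44
B = 45 = 69
Blue = 69


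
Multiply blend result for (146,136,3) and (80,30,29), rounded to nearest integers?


Multiply: C = A×B/255, rounded to nearest integer
R: 146×80/255 = 11680/255 ≈ 45.804 → 46
G: 136×30/255 = 4080/255 ≈ 16.000 → 16
B: 3×29/255 = 87/255 ≈ 0.341 → 0
= RGB(46, 16, 0)


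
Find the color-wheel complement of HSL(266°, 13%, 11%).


Complement = opposite side of color wheel = hue + 180°
H' = (266 + 180) mod 360 = 86°
S and L unchanged.
= HSL(86°, 13%, 11%)


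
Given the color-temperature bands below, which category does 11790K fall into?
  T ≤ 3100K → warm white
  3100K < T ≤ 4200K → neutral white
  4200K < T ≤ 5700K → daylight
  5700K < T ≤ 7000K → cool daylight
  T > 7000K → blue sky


Temperature: 11790K
11790K > 7000K → blue sky
Classification: blue sky


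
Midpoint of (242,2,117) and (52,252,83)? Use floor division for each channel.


Midpoint: each channel = ⌊(C₁+C₂)/2⌋
R: ⌊(242+52)/2⌋ = 147
G: ⌊(2+252)/2⌋ = 127
B: ⌊(117+83)/2⌋ = 100
= RGB(147, 127, 100)


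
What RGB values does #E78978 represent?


E7 → 231 (R)
89 → 137 (G)
78 → 120 (B)
= RGB(231, 137, 120)


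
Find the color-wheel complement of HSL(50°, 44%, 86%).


Complement = opposite side of color wheel = hue + 180°
H' = (50 + 180) mod 360 = 230°
S and L unchanged.
= HSL(230°, 44%, 86%)


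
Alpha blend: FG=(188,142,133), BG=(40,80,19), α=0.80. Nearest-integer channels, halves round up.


C = α×F + (1-α)×B, with 1-α = 0.20
R: 0.80×188 + 0.20×40 = 150.40 + 8.00 = 158.40 → 158
G: 0.80×142 + 0.20×80 = 113.60 + 16.00 = 129.60 → 130
B: 0.80×133 + 0.20×19 = 106.40 + 3.80 = 110.20 → 110
= RGB(158, 130, 110)


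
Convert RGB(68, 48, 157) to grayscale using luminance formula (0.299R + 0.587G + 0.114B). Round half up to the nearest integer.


Gray = 0.299×R + 0.587×G + 0.114×B
Gray = 0.299×68 + 0.587×48 + 0.114×157
Gray = 20.332 + 28.176 + 17.898
Gray = 66.406 → round half up → 66
Gray = 66


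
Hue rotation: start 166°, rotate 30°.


New hue = (H + rotation) mod 360
New hue = (166 + 30) mod 360
= 196 mod 360
= 196°


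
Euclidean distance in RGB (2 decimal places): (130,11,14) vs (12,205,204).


d = √[(R₁-R₂)² + (G₁-G₂)² + (B₁-B₂)²]
d = √[(130-12)² + (11-205)² + (14-204)²]
d = √[13924 + 37636 + 36100]
d = √87660
d ≈ 296.07


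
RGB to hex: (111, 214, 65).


R = 111 → 6F (hex)
G = 214 → D6 (hex)
B = 65 → 41 (hex)
Hex = #6FD641


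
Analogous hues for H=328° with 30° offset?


Base hue: 328°
Left analog: (328 - 30) mod 360 = 298°
Right analog: (328 + 30) mod 360 = 358°
Analogous hues = 298° and 358°


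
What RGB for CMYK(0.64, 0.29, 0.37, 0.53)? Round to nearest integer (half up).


R = 255 × (1-C) × (1-K) = 255 × 0.36 × 0.47 = 43.146 → 43
G = 255 × (1-M) × (1-K) = 255 × 0.71 × 0.47 = 85.0935 → 85
B = 255 × (1-Y) × (1-K) = 255 × 0.63 × 0.47 = 75.5055 → 76
= RGB(43, 85, 76)


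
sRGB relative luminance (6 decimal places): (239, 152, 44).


Linearize each channel (sRGB transfer function): c = v/255; c_lin = c/12.92 if c ≤ 0.04045, else ((c+0.055)/1.055)^2.4
  R: 239/255 ≈ 0.937255 > 0.04045 → ((0.937255+0.055)/1.055)^2.4 ≈ 0.863157
  G: 152/255 ≈ 0.596078 > 0.04045 → ((0.596078+0.055)/1.055)^2.4 ≈ 0.313989
  B: 44/255 ≈ 0.172549 > 0.04045 → ((0.172549+0.055)/1.055)^2.4 ≈ 0.025187
R_lin = 0.863157, G_lin = 0.313989, B_lin = 0.025187
L = 0.2126×R + 0.7152×G + 0.0722×B
L = 0.2126×0.863157 + 0.7152×0.313989 + 0.0722×0.025187
L ≈ 0.409890


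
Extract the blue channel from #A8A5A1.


Color: #A8A5A1
R = A8 = 168
G = A5 = 165
B = A1 = 161
Blue = 161


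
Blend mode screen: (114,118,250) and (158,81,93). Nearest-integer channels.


Screen: C = 255 - (255-A)×(255-B)/255, rounded to nearest integer
R: 255 - (255-114)×(255-158)/255 = 255 - 13677/255 ≈ 255 - 53.635 = 201.365 → 201
G: 255 - (255-118)×(255-81)/255 = 255 - 23838/255 ≈ 255 - 93.482 = 161.518 → 162
B: 255 - (255-250)×(255-93)/255 = 255 - 810/255 ≈ 255 - 3.176 = 251.824 → 252
= RGB(201, 162, 252)


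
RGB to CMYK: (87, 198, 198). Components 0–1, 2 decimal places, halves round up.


R'=87/255≈0.3412, G'=198/255≈0.7765, B'=198/255≈0.7765
K = 1 - max(R',G',B') = 1 - 198/255 = 57/255 = 0.22352… → 0.22
(1-R'-K)/(1-K) simplifies to (max-R)/max with max = 198:
C = (198-87)/198 = 111/198 = 0.56060… → 0.56
M = (198-198)/198 = 0/198 = 0 → 0.00
Y = (198-198)/198 = 0/198 = 0 → 0.00
= CMYK(0.56, 0.00, 0.00, 0.22)


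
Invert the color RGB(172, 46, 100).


Invert: (255-R, 255-G, 255-B)
R: 255-172 = 83
G: 255-46 = 209
B: 255-100 = 155
= RGB(83, 209, 155)


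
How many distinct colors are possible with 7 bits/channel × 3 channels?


Total bits = 7 bits/channel × 3 channels = 21 bits
Distinct colors = 2^21
= 2,097,152 colors


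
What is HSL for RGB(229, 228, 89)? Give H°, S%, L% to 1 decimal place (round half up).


Normalize: R'=229/255≈0.8980, G'=228/255≈0.8941, B'=89/255≈0.3490
Max=229/255, Min=89/255, Δ=Max-Min=140/255
L = (Max+Min)/2 = (229+89)/510 = 318/510 = 0.62352… → L = 62.4%
L > 0.5 → S = Δ/(2-Max-Min) = 140/(510-229-89) = 140/192 = 0.72916… → S = 72.9%
(the 1/255 factors cancel in S and H, so raw channel differences can be used)
Max is R' → H = 60 × (((G-B)/Δ) mod 6) = 60 × (((228-89)/140) mod 6)
  139/140 = 0.9928…
  H = 60 × 0.9928… = 59.571…° → H = 59.6°
= HSL(59.6°, 72.9%, 62.4%)


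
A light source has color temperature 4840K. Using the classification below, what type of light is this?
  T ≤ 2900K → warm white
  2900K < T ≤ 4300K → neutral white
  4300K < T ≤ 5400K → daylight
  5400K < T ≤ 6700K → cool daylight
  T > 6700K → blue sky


Temperature: 4840K
4300K < 4840K ≤ 5400K → daylight
Classification: daylight


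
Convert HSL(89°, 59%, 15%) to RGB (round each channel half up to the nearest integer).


H=89°, S=0.59, L=0.15
C = (1-|2L-1|)×S = (1-|-0.70|)×0.59 = 0.177
H' = H/60 = 89/60 ≈ 1.4833; X = C×(1-|H' mod 2 - 1|) = 0.09145
m = L - C/2 = 0.15 - 0.0885 = 0.0615
Sector ⌊H'⌋ = 1 → (R',G',B') = (0.09145, 0.177, 0.0)
RGB = ((R'+m)×255, (G'+m)×255, (B'+m)×255) = (39.00225, 60.8175, 15.6825)
Round half up → RGB(39, 61, 16)


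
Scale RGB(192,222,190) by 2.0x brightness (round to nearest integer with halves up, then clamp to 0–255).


Multiply each channel by 2.0, round half up, clamp to [0, 255]
R: 192×2.0 = 384 → clamp → 255
G: 222×2.0 = 444 → clamp → 255
B: 190×2.0 = 380 → clamp → 255
= RGB(255, 255, 255)


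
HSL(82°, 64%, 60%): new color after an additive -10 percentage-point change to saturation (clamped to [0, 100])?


Original S = 64%
Adjustment = -10 percentage points
New S = 64 + (-10) = 54
Clamp to [0, 100] → 54
= HSL(82°, 54%, 60%)


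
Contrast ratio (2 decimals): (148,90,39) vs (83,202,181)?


Linearize each sRGB channel c=v/255: c/12.92 if c ≤ 0.04045 else ((c+0.055)/1.055)^2.4
L = 0.2126×R_lin + 0.7152×G_lin + 0.0722×B_lin
Color 1 (148,90,39):
  R=148: 148/255≈0.5804 > 0.04045 → ((0.5804+0.055)/1.055)^2.4 ≈ 0.29614
  G=90: 90/255≈0.3529 > 0.04045 → ((0.3529+0.055)/1.055)^2.4 ≈ 0.10224
  B=39: 39/255≈0.1529 > 0.04045 → ((0.1529+0.055)/1.055)^2.4 ≈ 0.02029
  L1 = 0.2126×0.29614 + 0.7152×0.10224 + 0.0722×0.02029 ≈ 0.13755
Color 2 (83,202,181):
  R=83: 83/255≈0.3255 > 0.04045 → ((0.3255+0.055)/1.055)^2.4 ≈ 0.08650
  G=202: 202/255≈0.7922 > 0.04045 → ((0.7922+0.055)/1.055)^2.4 ≈ 0.59062
  B=181: 181/255≈0.7098 > 0.04045 → ((0.7098+0.055)/1.055)^2.4 ≈ 0.46208
  L2 = 0.2126×0.08650 + 0.7152×0.59062 + 0.0722×0.46208 ≈ 0.47416
Lighter = 0.47416, Darker = 0.13755
Ratio = (L_lighter + 0.05) / (L_darker + 0.05)
Ratio = (0.47416 + 0.05) / (0.13755 + 0.05) = 0.52416 / 0.18755 ≈ 2.7948
Ratio ≈ 2.79:1


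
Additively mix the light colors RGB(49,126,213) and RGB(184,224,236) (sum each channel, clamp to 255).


Additive: each channel = min(255, C₁+C₂)
R: 49+184 = 233 → 233
G: 126+224 = 350 → 255
B: 213+236 = 449 → 255
= RGB(233, 255, 255)


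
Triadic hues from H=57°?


Triadic: equally spaced at 120° intervals
H1 = 57°
H2 = (57 + 120) mod 360 = 177°
H3 = (57 + 240) mod 360 = 297°
Triadic = 57°, 177°, 297°


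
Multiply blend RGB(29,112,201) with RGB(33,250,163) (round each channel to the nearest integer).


Multiply: C = A×B/255, rounded to nearest integer
R: 29×33/255 = 957/255 ≈ 3.753 → 4
G: 112×250/255 = 28000/255 ≈ 109.804 → 110
B: 201×163/255 = 32763/255 ≈ 128.482 → 128
= RGB(4, 110, 128)


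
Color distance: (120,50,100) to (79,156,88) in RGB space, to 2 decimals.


d = √[(R₁-R₂)² + (G₁-G₂)² + (B₁-B₂)²]
d = √[(120-79)² + (50-156)² + (100-88)²]
d = √[1681 + 11236 + 144]
d = √13061
d ≈ 114.28


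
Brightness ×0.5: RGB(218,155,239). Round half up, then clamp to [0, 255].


Multiply each channel by 0.5, round half up, clamp to [0, 255]
R: 218×0.5 = 109
G: 155×0.5 = 77.5 → round → 78
B: 239×0.5 = 119.5 → round → 120
= RGB(109, 78, 120)


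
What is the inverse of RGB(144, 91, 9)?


Invert: (255-R, 255-G, 255-B)
R: 255-144 = 111
G: 255-91 = 164
B: 255-9 = 246
= RGB(111, 164, 246)


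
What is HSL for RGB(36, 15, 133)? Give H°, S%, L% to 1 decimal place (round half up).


Normalize: R'=36/255≈0.1412, G'=15/255≈0.0588, B'=133/255≈0.5216
Max=133/255, Min=15/255, Δ=Max-Min=118/255
L = (Max+Min)/2 = (133+15)/510 = 148/510 = 0.29019… → L = 29.0%
L ≤ 0.5 → S = Δ/(Max+Min) = 118/(133+15) = 118/148 = 0.79729… → S = 79.7%
(the 1/255 factors cancel in S and H, so raw channel differences can be used)
Max is B' → H = 60 × ((R-G)/Δ + 4) = 60 × ((36-15)/118 + 4)
  21/118 + 4 = 0.1779… + 4 = 4.1779…
  H = 60 × 4.1779… = 250.677…° → H = 250.7°
= HSL(250.7°, 79.7%, 29.0%)


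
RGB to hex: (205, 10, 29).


R = 205 → CD (hex)
G = 10 → 0A (hex)
B = 29 → 1D (hex)
Hex = #CD0A1D


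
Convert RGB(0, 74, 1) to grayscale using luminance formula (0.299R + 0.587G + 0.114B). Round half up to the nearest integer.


Gray = 0.299×R + 0.587×G + 0.114×B
Gray = 0.299×0 + 0.587×74 + 0.114×1
Gray = 0.000 + 43.438 + 0.114
Gray = 43.552 → round half up → 44
Gray = 44


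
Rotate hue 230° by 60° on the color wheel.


New hue = (H + rotation) mod 360
New hue = (230 + 60) mod 360
= 290 mod 360
= 290°


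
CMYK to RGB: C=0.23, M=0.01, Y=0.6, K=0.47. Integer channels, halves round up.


R = 255 × (1-C) × (1-K) = 255 × 0.77 × 0.53 = 104.0655 → 104
G = 255 × (1-M) × (1-K) = 255 × 0.99 × 0.53 = 133.7985 → 134
B = 255 × (1-Y) × (1-K) = 255 × 0.40 × 0.53 = 54.06 → 54
= RGB(104, 134, 54)


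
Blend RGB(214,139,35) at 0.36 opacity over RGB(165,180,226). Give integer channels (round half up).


C = α×F + (1-α)×B, with 1-α = 0.64
R: 0.36×214 + 0.64×165 = 77.04 + 105.60 = 182.64 → 183
G: 0.36×139 + 0.64×180 = 50.04 + 115.20 = 165.24 → 165
B: 0.36×35 + 0.64×226 = 12.60 + 144.64 = 157.24 → 157
= RGB(183, 165, 157)


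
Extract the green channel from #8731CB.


Color: #8731CB
R = 87 = 135
G = 31 = 49
B = CB = 203
Green = 49


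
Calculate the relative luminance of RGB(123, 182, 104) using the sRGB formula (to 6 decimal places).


Linearize each channel (sRGB transfer function): c = v/255; c_lin = c/12.92 if c ≤ 0.04045, else ((c+0.055)/1.055)^2.4
  R: 123/255 ≈ 0.482353 > 0.04045 → ((0.482353+0.055)/1.055)^2.4 ≈ 0.198069
  G: 182/255 ≈ 0.713725 > 0.04045 → ((0.713725+0.055)/1.055)^2.4 ≈ 0.467784
  B: 104/255 ≈ 0.407843 > 0.04045 → ((0.407843+0.055)/1.055)^2.4 ≈ 0.138432
R_lin = 0.198069, G_lin = 0.467784, B_lin = 0.138432
L = 0.2126×R + 0.7152×G + 0.0722×B
L = 0.2126×0.198069 + 0.7152×0.467784 + 0.0722×0.138432
L ≈ 0.386663


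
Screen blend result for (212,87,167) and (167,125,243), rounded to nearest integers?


Screen: C = 255 - (255-A)×(255-B)/255, rounded to nearest integer
R: 255 - (255-212)×(255-167)/255 = 255 - 3784/255 ≈ 255 - 14.839 = 240.161 → 240
G: 255 - (255-87)×(255-125)/255 = 255 - 21840/255 ≈ 255 - 85.647 = 169.353 → 169
B: 255 - (255-167)×(255-243)/255 = 255 - 1056/255 ≈ 255 - 4.141 = 250.859 → 251
= RGB(240, 169, 251)


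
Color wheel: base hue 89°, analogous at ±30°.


Base hue: 89°
Left analog: (89 - 30) mod 360 = 59°
Right analog: (89 + 30) mod 360 = 119°
Analogous hues = 59° and 119°


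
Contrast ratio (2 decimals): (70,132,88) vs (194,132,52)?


Linearize each sRGB channel c=v/255: c/12.92 if c ≤ 0.04045 else ((c+0.055)/1.055)^2.4
L = 0.2126×R_lin + 0.7152×G_lin + 0.0722×B_lin
Color 1 (70,132,88):
  R=70: 70/255≈0.2745 > 0.04045 → ((0.2745+0.055)/1.055)^2.4 ≈ 0.06125
  G=132: 132/255≈0.5176 > 0.04045 → ((0.5176+0.055)/1.055)^2.4 ≈ 0.23074
  B=88: 88/255≈0.3451 > 0.04045 → ((0.3451+0.055)/1.055)^2.4 ≈ 0.09759
  L1 = 0.2126×0.06125 + 0.7152×0.23074 + 0.0722×0.09759 ≈ 0.18509
Color 2 (194,132,52):
  R=194: 194/255≈0.7608 > 0.04045 → ((0.7608+0.055)/1.055)^2.4 ≈ 0.53948
  G=132: 132/255≈0.5176 > 0.04045 → ((0.5176+0.055)/1.055)^2.4 ≈ 0.23074
  B=52: 52/255≈0.2039 > 0.04045 → ((0.2039+0.055)/1.055)^2.4 ≈ 0.03434
  L2 = 0.2126×0.53948 + 0.7152×0.23074 + 0.0722×0.03434 ≈ 0.28220
Lighter = 0.28220, Darker = 0.18509
Ratio = (L_lighter + 0.05) / (L_darker + 0.05)
Ratio = (0.28220 + 0.05) / (0.18509 + 0.05) = 0.33220 / 0.23509 ≈ 1.4131
Ratio ≈ 1.41:1


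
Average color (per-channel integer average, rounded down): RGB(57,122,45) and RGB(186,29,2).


Midpoint: each channel = ⌊(C₁+C₂)/2⌋
R: ⌊(57+186)/2⌋ = 121
G: ⌊(122+29)/2⌋ = 75
B: ⌊(45+2)/2⌋ = 23
= RGB(121, 75, 23)


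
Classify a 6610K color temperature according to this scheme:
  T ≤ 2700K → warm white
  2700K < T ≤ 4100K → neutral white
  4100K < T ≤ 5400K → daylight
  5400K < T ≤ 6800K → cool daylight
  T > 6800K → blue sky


Temperature: 6610K
5400K < 6610K ≤ 6800K → cool daylight
Classification: cool daylight


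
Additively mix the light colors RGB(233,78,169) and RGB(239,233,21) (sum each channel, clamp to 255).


Additive: each channel = min(255, C₁+C₂)
R: 233+239 = 472 → 255
G: 78+233 = 311 → 255
B: 169+21 = 190 → 190
= RGB(255, 255, 190)


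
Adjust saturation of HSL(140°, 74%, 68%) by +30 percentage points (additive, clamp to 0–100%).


Original S = 74%
Adjustment = +30 percentage points
New S = 74 + (30) = 104
Clamp to [0, 100] → 100
= HSL(140°, 100%, 68%)


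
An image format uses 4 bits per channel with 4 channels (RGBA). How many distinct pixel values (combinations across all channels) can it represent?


Total bits = 4 bits/channel × 4 channels = 16 bits
Distinct pixel values = 2^16
= 65,536 pixel values


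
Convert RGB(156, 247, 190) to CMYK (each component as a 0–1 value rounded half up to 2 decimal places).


R'=156/255≈0.6118, G'=247/255≈0.9686, B'=190/255≈0.7451
K = 1 - max(R',G',B') = 1 - 247/255 = 8/255 = 0.03137… → 0.03
(1-R'-K)/(1-K) simplifies to (max-R)/max with max = 247:
C = (247-156)/247 = 91/247 = 0.36842… → 0.37
M = (247-247)/247 = 0/247 = 0 → 0.00
Y = (247-190)/247 = 57/247 = 0.23076… → 0.23
= CMYK(0.37, 0.00, 0.23, 0.03)


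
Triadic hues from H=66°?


Triadic: equally spaced at 120° intervals
H1 = 66°
H2 = (66 + 120) mod 360 = 186°
H3 = (66 + 240) mod 360 = 306°
Triadic = 66°, 186°, 306°


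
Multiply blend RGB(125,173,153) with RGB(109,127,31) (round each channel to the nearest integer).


Multiply: C = A×B/255, rounded to nearest integer
R: 125×109/255 = 13625/255 ≈ 53.431 → 53
G: 173×127/255 = 21971/255 ≈ 86.161 → 86
B: 153×31/255 = 4743/255 ≈ 18.600 → 19
= RGB(53, 86, 19)


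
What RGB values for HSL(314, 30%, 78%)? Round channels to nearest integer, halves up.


H=314°, S=0.30, L=0.78
C = (1-|2L-1|)×S = (1-|0.56|)×0.30 = 0.132
H' = H/60 = 314/60 ≈ 5.2333; X = C×(1-|H' mod 2 - 1|) = 0.1012
m = L - C/2 = 0.78 - 0.066 = 0.714
Sector ⌊H'⌋ = 5 → (R',G',B') = (0.132, 0.0, 0.1012)
RGB = ((R'+m)×255, (G'+m)×255, (B'+m)×255) = (215.73, 182.07, 207.876)
Round half up → RGB(216, 182, 208)


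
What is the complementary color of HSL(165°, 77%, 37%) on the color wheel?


Complement = opposite side of color wheel = hue + 180°
H' = (165 + 180) mod 360 = 345°
S and L unchanged.
= HSL(345°, 77%, 37%)


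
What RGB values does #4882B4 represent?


48 → 72 (R)
82 → 130 (G)
B4 → 180 (B)
= RGB(72, 130, 180)


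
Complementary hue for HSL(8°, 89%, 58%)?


Complement = opposite side of color wheel = hue + 180°
H' = (8 + 180) mod 360 = 188°
S and L unchanged.
= HSL(188°, 89%, 58%)


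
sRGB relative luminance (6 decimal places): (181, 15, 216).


Linearize each channel (sRGB transfer function): c = v/255; c_lin = c/12.92 if c ≤ 0.04045, else ((c+0.055)/1.055)^2.4
  R: 181/255 ≈ 0.709804 > 0.04045 → ((0.709804+0.055)/1.055)^2.4 ≈ 0.462077
  G: 15/255 ≈ 0.058824 > 0.04045 → ((0.058824+0.055)/1.055)^2.4 ≈ 0.004777
  B: 216/255 ≈ 0.847059 > 0.04045 → ((0.847059+0.055)/1.055)^2.4 ≈ 0.686685
R_lin = 0.462077, G_lin = 0.004777, B_lin = 0.686685
L = 0.2126×R + 0.7152×G + 0.0722×B
L = 0.2126×0.462077 + 0.7152×0.004777 + 0.0722×0.686685
L ≈ 0.151233


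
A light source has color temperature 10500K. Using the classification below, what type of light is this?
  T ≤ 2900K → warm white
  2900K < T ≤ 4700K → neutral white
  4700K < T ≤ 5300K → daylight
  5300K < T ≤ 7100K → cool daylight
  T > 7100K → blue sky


Temperature: 10500K
10500K > 7100K → blue sky
Classification: blue sky


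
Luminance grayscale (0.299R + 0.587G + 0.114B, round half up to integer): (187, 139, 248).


Gray = 0.299×R + 0.587×G + 0.114×B
Gray = 0.299×187 + 0.587×139 + 0.114×248
Gray = 55.913 + 81.593 + 28.272
Gray = 165.778 → round half up → 166
Gray = 166


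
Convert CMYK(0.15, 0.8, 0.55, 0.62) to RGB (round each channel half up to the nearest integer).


R = 255 × (1-C) × (1-K) = 255 × 0.85 × 0.38 = 82.365 → 82
G = 255 × (1-M) × (1-K) = 255 × 0.20 × 0.38 = 19.38 → 19
B = 255 × (1-Y) × (1-K) = 255 × 0.45 × 0.38 = 43.605 → 44
= RGB(82, 19, 44)


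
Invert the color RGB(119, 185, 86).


Invert: (255-R, 255-G, 255-B)
R: 255-119 = 136
G: 255-185 = 70
B: 255-86 = 169
= RGB(136, 70, 169)


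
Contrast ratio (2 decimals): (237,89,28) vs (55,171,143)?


Linearize each sRGB channel c=v/255: c/12.92 if c ≤ 0.04045 else ((c+0.055)/1.055)^2.4
L = 0.2126×R_lin + 0.7152×G_lin + 0.0722×B_lin
Color 1 (237,89,28):
  R=237: 237/255≈0.9294 > 0.04045 → ((0.9294+0.055)/1.055)^2.4 ≈ 0.84687
  G=89: 89/255≈0.3490 > 0.04045 → ((0.3490+0.055)/1.055)^2.4 ≈ 0.09990
  B=28: 28/255≈0.1098 > 0.04045 → ((0.1098+0.055)/1.055)^2.4 ≈ 0.01161
  L1 = 0.2126×0.84687 + 0.7152×0.09990 + 0.0722×0.01161 ≈ 0.25233
Color 2 (55,171,143):
  R=55: 55/255≈0.2157 > 0.04045 → ((0.2157+0.055)/1.055)^2.4 ≈ 0.03820
  G=171: 171/255≈0.6706 > 0.04045 → ((0.6706+0.055)/1.055)^2.4 ≈ 0.40724
  B=143: 143/255≈0.5608 > 0.04045 → ((0.5608+0.055)/1.055)^2.4 ≈ 0.27468
  L2 = 0.2126×0.03820 + 0.7152×0.40724 + 0.0722×0.27468 ≈ 0.31921
Lighter = 0.31921, Darker = 0.25233
Ratio = (L_lighter + 0.05) / (L_darker + 0.05)
Ratio = (0.31921 + 0.05) / (0.25233 + 0.05) = 0.36921 / 0.30233 ≈ 1.2212
Ratio ≈ 1.22:1


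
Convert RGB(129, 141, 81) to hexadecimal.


R = 129 → 81 (hex)
G = 141 → 8D (hex)
B = 81 → 51 (hex)
Hex = #818D51


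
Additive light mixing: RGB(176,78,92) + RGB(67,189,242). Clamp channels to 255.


Additive: each channel = min(255, C₁+C₂)
R: 176+67 = 243 → 243
G: 78+189 = 267 → 255
B: 92+242 = 334 → 255
= RGB(243, 255, 255)


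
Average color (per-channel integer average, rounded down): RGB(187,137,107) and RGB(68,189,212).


Midpoint: each channel = ⌊(C₁+C₂)/2⌋
R: ⌊(187+68)/2⌋ = 127
G: ⌊(137+189)/2⌋ = 163
B: ⌊(107+212)/2⌋ = 159
= RGB(127, 163, 159)


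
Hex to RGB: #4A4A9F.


4A → 74 (R)
4A → 74 (G)
9F → 159 (B)
= RGB(74, 74, 159)


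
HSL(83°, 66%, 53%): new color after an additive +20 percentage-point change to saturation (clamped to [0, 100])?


Original S = 66%
Adjustment = +20 percentage points
New S = 66 + (20) = 86
Clamp to [0, 100] → 86
= HSL(83°, 86%, 53%)


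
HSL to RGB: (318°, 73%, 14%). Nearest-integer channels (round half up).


H=318°, S=0.73, L=0.14
C = (1-|2L-1|)×S = (1-|-0.72|)×0.73 = 0.2044
H' = H/60 = 318/60 ≈ 5.3000; X = C×(1-|H' mod 2 - 1|) = 0.14308
m = L - C/2 = 0.14 - 0.1022 = 0.0378
Sector ⌊H'⌋ = 5 → (R',G',B') = (0.2044, 0.0, 0.14308)
RGB = ((R'+m)×255, (G'+m)×255, (B'+m)×255) = (61.761, 9.639, 46.1244)
Round half up → RGB(62, 10, 46)


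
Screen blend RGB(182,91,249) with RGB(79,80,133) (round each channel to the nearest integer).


Screen: C = 255 - (255-A)×(255-B)/255, rounded to nearest integer
R: 255 - (255-182)×(255-79)/255 = 255 - 12848/255 ≈ 255 - 50.384 = 204.616 → 205
G: 255 - (255-91)×(255-80)/255 = 255 - 28700/255 ≈ 255 - 112.549 = 142.451 → 142
B: 255 - (255-249)×(255-133)/255 = 255 - 732/255 ≈ 255 - 2.871 = 252.129 → 252
= RGB(205, 142, 252)


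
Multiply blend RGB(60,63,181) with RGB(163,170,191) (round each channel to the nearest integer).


Multiply: C = A×B/255, rounded to nearest integer
R: 60×163/255 = 9780/255 ≈ 38.353 → 38
G: 63×170/255 = 10710/255 ≈ 42.000 → 42
B: 181×191/255 = 34571/255 ≈ 135.573 → 136
= RGB(38, 42, 136)


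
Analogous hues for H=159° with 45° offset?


Base hue: 159°
Left analog: (159 - 45) mod 360 = 114°
Right analog: (159 + 45) mod 360 = 204°
Analogous hues = 114° and 204°


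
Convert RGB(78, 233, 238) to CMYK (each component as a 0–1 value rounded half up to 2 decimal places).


R'=78/255≈0.3059, G'=233/255≈0.9137, B'=238/255≈0.9333
K = 1 - max(R',G',B') = 1 - 238/255 = 17/255 = 0.06666… → 0.07
(1-R'-K)/(1-K) simplifies to (max-R)/max with max = 238:
C = (238-78)/238 = 160/238 = 0.67226… → 0.67
M = (238-233)/238 = 5/238 = 0.02100… → 0.02
Y = (238-238)/238 = 0/238 = 0 → 0.00
= CMYK(0.67, 0.02, 0.00, 0.07)


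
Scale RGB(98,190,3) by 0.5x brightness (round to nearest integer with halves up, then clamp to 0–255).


Multiply each channel by 0.5, round half up, clamp to [0, 255]
R: 98×0.5 = 49
G: 190×0.5 = 95
B: 3×0.5 = 1.5 → round → 2
= RGB(49, 95, 2)


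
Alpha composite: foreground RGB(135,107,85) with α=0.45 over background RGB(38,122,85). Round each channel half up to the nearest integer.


C = α×F + (1-α)×B, with 1-α = 0.55
R: 0.45×135 + 0.55×38 = 60.75 + 20.90 = 81.65 → 82
G: 0.45×107 + 0.55×122 = 48.15 + 67.10 = 115.25 → 115
B: 0.45×85 + 0.55×85 = 38.25 + 46.75 = 85.00 → 85
= RGB(82, 115, 85)


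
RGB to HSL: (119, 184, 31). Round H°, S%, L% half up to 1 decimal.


Normalize: R'=119/255≈0.4667, G'=184/255≈0.7216, B'=31/255≈0.1216
Max=184/255, Min=31/255, Δ=Max-Min=153/255
L = (Max+Min)/2 = (184+31)/510 = 215/510 = 0.42156… → L = 42.2%
L ≤ 0.5 → S = Δ/(Max+Min) = 153/(184+31) = 153/215 = 0.71162… → S = 71.2%
(the 1/255 factors cancel in S and H, so raw channel differences can be used)
Max is G' → H = 60 × ((B-R)/Δ + 2) = 60 × ((31-119)/153 + 2)
  -88/153 + 2 = -0.5751… + 2 = 1.4248…
  H = 60 × 1.4248… = 85.490…° → H = 85.5°
= HSL(85.5°, 71.2%, 42.2%)


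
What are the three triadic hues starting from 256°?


Triadic: equally spaced at 120° intervals
H1 = 256°
H2 = (256 + 120) mod 360 = 16°
H3 = (256 + 240) mod 360 = 136°
Triadic = 256°, 16°, 136°


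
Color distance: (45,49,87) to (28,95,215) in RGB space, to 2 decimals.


d = √[(R₁-R₂)² + (G₁-G₂)² + (B₁-B₂)²]
d = √[(45-28)² + (49-95)² + (87-215)²]
d = √[289 + 2116 + 16384]
d = √18789
d ≈ 137.07


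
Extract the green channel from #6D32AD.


Color: #6D32AD
R = 6D = 109
G = 32 = 50
B = AD = 173
Green = 50


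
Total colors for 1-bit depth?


Colors = 2^bits = 2^1
= 2 colors


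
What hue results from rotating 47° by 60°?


New hue = (H + rotation) mod 360
New hue = (47 + 60) mod 360
= 107 mod 360
= 107°


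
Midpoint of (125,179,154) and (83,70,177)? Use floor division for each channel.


Midpoint: each channel = ⌊(C₁+C₂)/2⌋
R: ⌊(125+83)/2⌋ = 104
G: ⌊(179+70)/2⌋ = 124
B: ⌊(154+177)/2⌋ = 165
= RGB(104, 124, 165)


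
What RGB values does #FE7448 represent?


FE → 254 (R)
74 → 116 (G)
48 → 72 (B)
= RGB(254, 116, 72)


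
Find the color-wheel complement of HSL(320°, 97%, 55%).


Complement = opposite side of color wheel = hue + 180°
H' = (320 + 180) mod 360 = 140°
S and L unchanged.
= HSL(140°, 97%, 55%)


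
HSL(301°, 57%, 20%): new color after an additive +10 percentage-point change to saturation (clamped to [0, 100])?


Original S = 57%
Adjustment = +10 percentage points
New S = 57 + (10) = 67
Clamp to [0, 100] → 67
= HSL(301°, 67%, 20%)


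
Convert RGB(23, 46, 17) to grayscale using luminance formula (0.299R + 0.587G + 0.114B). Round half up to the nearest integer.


Gray = 0.299×R + 0.587×G + 0.114×B
Gray = 0.299×23 + 0.587×46 + 0.114×17
Gray = 6.877 + 27.002 + 1.938
Gray = 35.817 → round half up → 36
Gray = 36
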